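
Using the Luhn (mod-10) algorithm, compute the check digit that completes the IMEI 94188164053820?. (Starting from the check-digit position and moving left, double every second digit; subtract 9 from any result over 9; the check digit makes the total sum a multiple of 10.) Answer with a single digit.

Partial digits right→left: 0 2 8 3 5 0 4 6 1 8 8 1 4 9
Double every second digit counting from the check-digit position (so the 1st, 3rd, 5th, ... of the partial from the right).
  doubled (with −9 where >9): 0 7 1 8 2 7 8 → sum 33
  kept as-is: 2 3 0 6 8 1 9 → sum 29
Total = 33 + 29 = 62.
Check digit = (10 − (62 mod 10)) mod 10 = 8.

8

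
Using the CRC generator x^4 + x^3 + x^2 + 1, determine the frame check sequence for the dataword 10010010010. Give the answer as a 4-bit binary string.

1001

Append 4 zeros: 100100100100000. Divide by 11101 (XOR where the leading bit is 1):
  pos 0: 10010 XOR 11101 = 01111
  pos 1: 11110 XOR 11101 = 00011
  pos 4: 11100 XOR 11101 = 00001
  pos 8: 11000 XOR 11101 = 00101
  pos 10: 10100 XOR 11101 = 01001
Remainder (last 4 bits) = 1001. This is the CRC / FCS.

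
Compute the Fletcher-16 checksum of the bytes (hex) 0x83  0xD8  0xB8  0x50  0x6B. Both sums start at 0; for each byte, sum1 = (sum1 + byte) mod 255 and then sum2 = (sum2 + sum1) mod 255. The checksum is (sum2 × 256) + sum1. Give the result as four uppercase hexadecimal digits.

Running sums (mod 255):
  after byte 0 (0x83): sum1=131, sum2=131
  after byte 1 (0xD8): sum1=92, sum2=223
  after byte 2 (0xB8): sum1=21, sum2=244
  after byte 3 (0x50): sum1=101, sum2=90
  after byte 4 (0x6B): sum1=208, sum2=43
Checksum = sum2·256 + sum1 = 43·256 + 208 = 11216 = 0x2BD0.

2BD0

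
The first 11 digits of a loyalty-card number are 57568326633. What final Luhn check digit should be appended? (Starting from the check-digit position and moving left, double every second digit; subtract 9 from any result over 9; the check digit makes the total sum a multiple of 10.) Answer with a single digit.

3

Partial digits right→left: 3 3 6 6 2 3 8 6 5 7 5
Double every second digit counting from the check-digit position (so the 1st, 3rd, 5th, ... of the partial from the right).
  doubled (with −9 where >9): 6 3 4 7 1 1 → sum 22
  kept as-is: 3 6 3 6 7 → sum 25
Total = 22 + 25 = 47.
Check digit = (10 − (47 mod 10)) mod 10 = 3.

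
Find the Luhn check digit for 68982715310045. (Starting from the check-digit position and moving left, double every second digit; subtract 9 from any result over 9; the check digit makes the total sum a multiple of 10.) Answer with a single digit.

2

Partial digits right→left: 5 4 0 0 1 3 5 1 7 2 8 9 8 6
Double every second digit counting from the check-digit position (so the 1st, 3rd, 5th, ... of the partial from the right).
  doubled (with −9 where >9): 1 0 2 1 5 7 7 → sum 23
  kept as-is: 4 0 3 1 2 9 6 → sum 25
Total = 23 + 25 = 48.
Check digit = (10 − (48 mod 10)) mod 10 = 2.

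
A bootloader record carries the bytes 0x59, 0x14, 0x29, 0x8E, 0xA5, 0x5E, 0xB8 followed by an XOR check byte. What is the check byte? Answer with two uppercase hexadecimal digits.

XOR the bytes together:
  start with 0x59
  0x59 ⊕ 0x14 = 0x4D
  0x4D ⊕ 0x29 = 0x64
  0x64 ⊕ 0x8E = 0xEA
  0xEA ⊕ 0xA5 = 0x4F
  0x4F ⊕ 0x5E = 0x11
  0x11 ⊕ 0xB8 = 0xA9

A9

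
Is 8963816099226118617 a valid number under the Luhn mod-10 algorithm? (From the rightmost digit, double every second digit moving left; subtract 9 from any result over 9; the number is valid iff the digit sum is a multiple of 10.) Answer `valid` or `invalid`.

valid

From the right, keep odd positions and double even positions (subtract 9 from any doubled value over 9):
  doubled (positions 2,4,...): 2 7 2 4 9 0 2 6 9 → sum 41
  kept (positions 1,3,...): 7 6 1 6 2 9 6 8 6 8 → sum 59
Total = 100.
100 mod 10 = 0, so the number is valid.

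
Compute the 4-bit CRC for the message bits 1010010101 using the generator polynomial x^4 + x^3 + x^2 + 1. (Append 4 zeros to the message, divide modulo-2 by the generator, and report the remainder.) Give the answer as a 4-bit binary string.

Append 4 zeros: 10100101010000. Divide by 11101 (XOR where the leading bit is 1):
  pos 0: 10100 XOR 11101 = 01001
  pos 1: 10011 XOR 11101 = 01110
  pos 2: 11100 XOR 11101 = 00001
  pos 6: 11010 XOR 11101 = 00111
  pos 8: 11100 XOR 11101 = 00001
Remainder (last 4 bits) = 0010. This is the CRC / FCS.

0010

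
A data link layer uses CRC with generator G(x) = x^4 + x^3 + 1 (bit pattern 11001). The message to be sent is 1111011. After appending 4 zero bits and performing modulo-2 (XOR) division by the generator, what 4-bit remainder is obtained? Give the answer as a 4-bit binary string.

0100

Append 4 zeros: 11110110000. Divide by 11001 (XOR where the leading bit is 1):
  pos 0: 11110 XOR 11001 = 00111
  pos 2: 11111 XOR 11001 = 00110
  pos 4: 11000 XOR 11001 = 00001
Remainder (last 4 bits) = 0100. This is the CRC / FCS.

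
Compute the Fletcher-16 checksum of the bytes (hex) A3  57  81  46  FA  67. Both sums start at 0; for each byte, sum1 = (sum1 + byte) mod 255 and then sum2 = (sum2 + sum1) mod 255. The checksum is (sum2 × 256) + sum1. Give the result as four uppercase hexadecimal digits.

Running sums (mod 255):
  after byte 0 (A3): sum1=163, sum2=163
  after byte 1 (57): sum1=250, sum2=158
  after byte 2 (81): sum1=124, sum2=27
  after byte 3 (46): sum1=194, sum2=221
  after byte 4 (FA): sum1=189, sum2=155
  after byte 5 (67): sum1=37, sum2=192
Checksum = sum2·256 + sum1 = 192·256 + 37 = 49189 = 0xC025.

C025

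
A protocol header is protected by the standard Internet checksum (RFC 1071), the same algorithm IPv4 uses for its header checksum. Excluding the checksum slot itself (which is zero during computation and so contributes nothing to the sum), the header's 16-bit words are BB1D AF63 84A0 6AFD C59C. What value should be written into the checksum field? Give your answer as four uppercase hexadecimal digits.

E043

One's-complement addition (fold any carry out of bit 15 back into bit 0):
  0xBB1D + 0xAF63 = 0x16A80 → wrap carry → 0x6A81
  0x6A81 + 0x84A0 = 0x0EF21
  0xEF21 + 0x6AFD = 0x15A1E → wrap carry → 0x5A1F
  0x5A1F + 0xC59C = 0x11FBB → wrap carry → 0x1FBC
One's-complement sum = 0x1FBC.
Checksum = ~0x1FBC & 0xFFFF = 0xE043.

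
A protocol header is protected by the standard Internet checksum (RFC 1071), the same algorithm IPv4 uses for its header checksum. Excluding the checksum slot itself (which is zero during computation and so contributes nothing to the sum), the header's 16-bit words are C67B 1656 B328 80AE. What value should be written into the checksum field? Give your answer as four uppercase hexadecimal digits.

One's-complement addition (fold any carry out of bit 15 back into bit 0):
  0xC67B + 0x1656 = 0x0DCD1
  0xDCD1 + 0xB328 = 0x18FF9 → wrap carry → 0x8FFA
  0x8FFA + 0x80AE = 0x110A8 → wrap carry → 0x10A9
One's-complement sum = 0x10A9.
Checksum = ~0x10A9 & 0xFFFF = 0xEF56.

EF56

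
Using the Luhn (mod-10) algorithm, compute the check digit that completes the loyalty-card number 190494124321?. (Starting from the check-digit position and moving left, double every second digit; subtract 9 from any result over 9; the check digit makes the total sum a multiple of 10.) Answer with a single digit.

Partial digits right→left: 1 2 3 4 2 1 4 9 4 0 9 1
Double every second digit counting from the check-digit position (so the 1st, 3rd, 5th, ... of the partial from the right).
  doubled (with −9 where >9): 2 6 4 8 8 9 → sum 37
  kept as-is: 2 4 1 9 0 1 → sum 17
Total = 37 + 17 = 54.
Check digit = (10 − (54 mod 10)) mod 10 = 6.

6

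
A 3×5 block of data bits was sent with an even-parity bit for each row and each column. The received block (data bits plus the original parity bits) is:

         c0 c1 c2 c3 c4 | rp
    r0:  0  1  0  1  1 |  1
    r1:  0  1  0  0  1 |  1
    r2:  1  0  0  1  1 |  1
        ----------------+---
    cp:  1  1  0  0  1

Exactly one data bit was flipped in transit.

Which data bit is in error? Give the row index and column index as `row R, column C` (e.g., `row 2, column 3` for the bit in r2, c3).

Recompute each row's even parity and compare to rp:
  r0: data parity 1, sent rp 1 → ok
  r1: data parity 0, sent rp 1 → mismatch
  r2: data parity 1, sent rp 1 → ok
Recompute each column's even parity and compare to cp:
  c0: data parity 1, sent cp 1 → ok
  c1: data parity 0, sent cp 1 → mismatch
  c2: data parity 0, sent cp 0 → ok
  c3: data parity 0, sent cp 0 → ok
  c4: data parity 1, sent cp 1 → ok
Exactly one row (r1) and one column (c1) fail → the flipped bit is at their intersection.

row 1, column 1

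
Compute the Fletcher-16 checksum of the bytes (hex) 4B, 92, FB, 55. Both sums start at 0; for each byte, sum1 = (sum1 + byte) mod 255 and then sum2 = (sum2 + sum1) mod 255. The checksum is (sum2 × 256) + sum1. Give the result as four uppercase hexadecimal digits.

322F

Running sums (mod 255):
  after byte 0 (4B): sum1=75, sum2=75
  after byte 1 (92): sum1=221, sum2=41
  after byte 2 (FB): sum1=217, sum2=3
  after byte 3 (55): sum1=47, sum2=50
Checksum = sum2·256 + sum1 = 50·256 + 47 = 12847 = 0x322F.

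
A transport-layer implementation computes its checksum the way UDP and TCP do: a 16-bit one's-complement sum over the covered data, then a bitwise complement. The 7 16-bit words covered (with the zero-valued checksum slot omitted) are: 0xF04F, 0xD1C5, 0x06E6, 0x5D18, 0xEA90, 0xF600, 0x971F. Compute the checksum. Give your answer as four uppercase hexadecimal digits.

One's-complement addition (fold any carry out of bit 15 back into bit 0):
  0xF04F + 0xD1C5 = 0x1C214 → wrap carry → 0xC215
  0xC215 + 0x06E6 = 0x0C8FB
  0xC8FB + 0x5D18 = 0x12613 → wrap carry → 0x2614
  0x2614 + 0xEA90 = 0x110A4 → wrap carry → 0x10A5
  0x10A5 + 0xF600 = 0x106A5 → wrap carry → 0x06A6
  0x06A6 + 0x971F = 0x09DC5
One's-complement sum = 0x9DC5.
Checksum = ~0x9DC5 & 0xFFFF = 0x623A.

623A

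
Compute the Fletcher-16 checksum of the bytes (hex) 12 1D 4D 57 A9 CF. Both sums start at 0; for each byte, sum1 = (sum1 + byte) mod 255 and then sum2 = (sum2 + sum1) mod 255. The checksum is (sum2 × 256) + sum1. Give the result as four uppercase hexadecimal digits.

5C4D

Running sums (mod 255):
  after byte 0 (12): sum1=18, sum2=18
  after byte 1 (1D): sum1=47, sum2=65
  after byte 2 (4D): sum1=124, sum2=189
  after byte 3 (57): sum1=211, sum2=145
  after byte 4 (A9): sum1=125, sum2=15
  after byte 5 (CF): sum1=77, sum2=92
Checksum = sum2·256 + sum1 = 92·256 + 77 = 23629 = 0x5C4D.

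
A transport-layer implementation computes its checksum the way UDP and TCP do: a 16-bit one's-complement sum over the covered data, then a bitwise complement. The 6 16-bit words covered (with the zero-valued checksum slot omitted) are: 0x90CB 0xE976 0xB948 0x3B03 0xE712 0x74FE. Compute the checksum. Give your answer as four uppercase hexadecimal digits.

3560

One's-complement addition (fold any carry out of bit 15 back into bit 0):
  0x90CB + 0xE976 = 0x17A41 → wrap carry → 0x7A42
  0x7A42 + 0xB948 = 0x1338A → wrap carry → 0x338B
  0x338B + 0x3B03 = 0x06E8E
  0x6E8E + 0xE712 = 0x155A0 → wrap carry → 0x55A1
  0x55A1 + 0x74FE = 0x0CA9F
One's-complement sum = 0xCA9F.
Checksum = ~0xCA9F & 0xFFFF = 0x3560.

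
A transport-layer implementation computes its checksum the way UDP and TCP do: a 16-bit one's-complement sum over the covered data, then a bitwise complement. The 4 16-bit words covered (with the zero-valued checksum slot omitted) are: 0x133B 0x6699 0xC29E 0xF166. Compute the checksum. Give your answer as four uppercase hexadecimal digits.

D225

One's-complement addition (fold any carry out of bit 15 back into bit 0):
  0x133B + 0x6699 = 0x079D4
  0x79D4 + 0xC29E = 0x13C72 → wrap carry → 0x3C73
  0x3C73 + 0xF166 = 0x12DD9 → wrap carry → 0x2DDA
One's-complement sum = 0x2DDA.
Checksum = ~0x2DDA & 0xFFFF = 0xD225.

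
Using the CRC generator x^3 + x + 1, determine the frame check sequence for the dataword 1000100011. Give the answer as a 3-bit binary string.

Append 3 zeros: 1000100011000. Divide by 1011 (XOR where the leading bit is 1):
  pos 0: 1000 XOR 1011 = 0011
  pos 2: 1110 XOR 1011 = 0101
  pos 3: 1010 XOR 1011 = 0001
  pos 6: 1011 XOR 1011 = 0000
Remainder (last 3 bits) = 000. This is the CRC / FCS.

000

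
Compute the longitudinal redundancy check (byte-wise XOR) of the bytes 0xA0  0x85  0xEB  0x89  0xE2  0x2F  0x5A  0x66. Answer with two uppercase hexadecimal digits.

B6

XOR the bytes together:
  start with 0xA0
  0xA0 ⊕ 0x85 = 0x25
  0x25 ⊕ 0xEB = 0xCE
  0xCE ⊕ 0x89 = 0x47
  0x47 ⊕ 0xE2 = 0xA5
  0xA5 ⊕ 0x2F = 0x8A
  0x8A ⊕ 0x5A = 0xD0
  0xD0 ⊕ 0x66 = 0xB6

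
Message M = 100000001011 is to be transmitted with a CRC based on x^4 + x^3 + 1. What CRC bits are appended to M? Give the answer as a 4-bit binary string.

0100

Append 4 zeros: 1000000010110000. Divide by 11001 (XOR where the leading bit is 1):
  pos 0: 10000 XOR 11001 = 01001
  pos 1: 10010 XOR 11001 = 01011
  pos 2: 10110 XOR 11001 = 01111
  pos 3: 11110 XOR 11001 = 00111
  pos 5: 11110 XOR 11001 = 00111
  pos 7: 11111 XOR 11001 = 00110
  pos 9: 11000 XOR 11001 = 00001
Remainder (last 4 bits) = 0100. This is the CRC / FCS.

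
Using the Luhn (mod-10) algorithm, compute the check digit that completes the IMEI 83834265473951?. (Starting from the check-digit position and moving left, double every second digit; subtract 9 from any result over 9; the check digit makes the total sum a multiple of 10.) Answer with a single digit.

9

Partial digits right→left: 1 5 9 3 7 4 5 6 2 4 3 8 3 8
Double every second digit counting from the check-digit position (so the 1st, 3rd, 5th, ... of the partial from the right).
  doubled (with −9 where >9): 2 9 5 1 4 6 6 → sum 33
  kept as-is: 5 3 4 6 4 8 8 → sum 38
Total = 33 + 38 = 71.
Check digit = (10 − (71 mod 10)) mod 10 = 9.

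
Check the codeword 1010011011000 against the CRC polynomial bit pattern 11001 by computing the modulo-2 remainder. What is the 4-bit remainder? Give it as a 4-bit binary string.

0000

Modulo-2 division of 1010011011000 by 11001:
  pos 0: 10100 XOR 11001 = 01101
  pos 1: 11011 XOR 11001 = 00010
  pos 4: 10101 XOR 11001 = 01100
  pos 5: 11001 XOR 11001 = 00000
Remainder = 0000 (zero — the frame passes the CRC check).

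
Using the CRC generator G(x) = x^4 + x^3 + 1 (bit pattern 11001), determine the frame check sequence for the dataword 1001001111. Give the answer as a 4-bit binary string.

Append 4 zeros: 10010011110000. Divide by 11001 (XOR where the leading bit is 1):
  pos 0: 10010 XOR 11001 = 01011
  pos 1: 10110 XOR 11001 = 01111
  pos 2: 11111 XOR 11001 = 00110
  pos 4: 11011 XOR 11001 = 00010
  pos 7: 10100 XOR 11001 = 01101
  pos 8: 11010 XOR 11001 = 00011
Remainder (last 4 bits) = 0110. This is the CRC / FCS.

0110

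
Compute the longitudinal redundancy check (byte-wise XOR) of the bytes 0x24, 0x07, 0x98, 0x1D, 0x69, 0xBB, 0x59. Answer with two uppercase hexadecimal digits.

XOR the bytes together:
  start with 0x24
  0x24 ⊕ 0x07 = 0x23
  0x23 ⊕ 0x98 = 0xBB
  0xBB ⊕ 0x1D = 0xA6
  0xA6 ⊕ 0x69 = 0xCF
  0xCF ⊕ 0xBB = 0x74
  0x74 ⊕ 0x59 = 0x2D

2D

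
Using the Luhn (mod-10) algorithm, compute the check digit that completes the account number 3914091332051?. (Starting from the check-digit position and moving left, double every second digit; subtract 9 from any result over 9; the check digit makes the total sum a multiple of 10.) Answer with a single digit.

0

Partial digits right→left: 1 5 0 2 3 3 1 9 0 4 1 9 3
Double every second digit counting from the check-digit position (so the 1st, 3rd, 5th, ... of the partial from the right).
  doubled (with −9 where >9): 2 0 6 2 0 2 6 → sum 18
  kept as-is: 5 2 3 9 4 9 → sum 32
Total = 18 + 32 = 50.
Check digit = (10 − (50 mod 10)) mod 10 = 0.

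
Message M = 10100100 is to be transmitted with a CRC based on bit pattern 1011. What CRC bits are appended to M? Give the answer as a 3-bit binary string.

Append 3 zeros: 10100100000. Divide by 1011 (XOR where the leading bit is 1):
  pos 0: 1010 XOR 1011 = 0001
  pos 3: 1010 XOR 1011 = 0001
  pos 6: 1000 XOR 1011 = 0011
Remainder (last 3 bits) = 110. This is the CRC / FCS.

110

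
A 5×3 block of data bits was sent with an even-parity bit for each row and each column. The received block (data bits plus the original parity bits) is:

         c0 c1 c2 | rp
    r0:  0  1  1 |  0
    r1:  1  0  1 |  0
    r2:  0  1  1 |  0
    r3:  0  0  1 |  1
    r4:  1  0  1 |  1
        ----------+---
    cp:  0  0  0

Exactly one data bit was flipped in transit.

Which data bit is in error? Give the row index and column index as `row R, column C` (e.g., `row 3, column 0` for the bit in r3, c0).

row 4, column 2

Recompute each row's even parity and compare to rp:
  r0: data parity 0, sent rp 0 → ok
  r1: data parity 0, sent rp 0 → ok
  r2: data parity 0, sent rp 0 → ok
  r3: data parity 1, sent rp 1 → ok
  r4: data parity 0, sent rp 1 → mismatch
Recompute each column's even parity and compare to cp:
  c0: data parity 0, sent cp 0 → ok
  c1: data parity 0, sent cp 0 → ok
  c2: data parity 1, sent cp 0 → mismatch
Exactly one row (r4) and one column (c2) fail → the flipped bit is at their intersection.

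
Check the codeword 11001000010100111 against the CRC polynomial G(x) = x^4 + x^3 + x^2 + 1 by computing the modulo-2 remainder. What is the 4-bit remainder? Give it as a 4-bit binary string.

0000

Modulo-2 division of 11001000010100111 by 11101:
  pos 0: 11001 XOR 11101 = 00100
  pos 2: 10000 XOR 11101 = 01101
  pos 3: 11010 XOR 11101 = 00111
  pos 5: 11101 XOR 11101 = 00000
  pos 11: 10011 XOR 11101 = 01110
  pos 12: 11101 XOR 11101 = 00000
Remainder = 0000 (zero — the frame passes the CRC check).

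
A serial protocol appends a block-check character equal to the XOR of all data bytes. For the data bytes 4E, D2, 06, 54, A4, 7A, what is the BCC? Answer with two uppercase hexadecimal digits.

XOR the bytes together:
  start with 0x4E
  0x4E ⊕ 0xD2 = 0x9C
  0x9C ⊕ 0x06 = 0x9A
  0x9A ⊕ 0x54 = 0xCE
  0xCE ⊕ 0xA4 = 0x6A
  0x6A ⊕ 0x7A = 0x10

10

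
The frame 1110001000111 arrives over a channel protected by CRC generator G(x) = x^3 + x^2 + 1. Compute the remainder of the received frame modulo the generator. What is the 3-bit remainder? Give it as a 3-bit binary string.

000

Modulo-2 division of 1110001000111 by 1101:
  pos 0: 1110 XOR 1101 = 0011
  pos 2: 1100 XOR 1101 = 0001
  pos 5: 1100 XOR 1101 = 0001
  pos 8: 1011 XOR 1101 = 0110
  pos 9: 1101 XOR 1101 = 0000
Remainder = 000 (zero — the frame passes the CRC check).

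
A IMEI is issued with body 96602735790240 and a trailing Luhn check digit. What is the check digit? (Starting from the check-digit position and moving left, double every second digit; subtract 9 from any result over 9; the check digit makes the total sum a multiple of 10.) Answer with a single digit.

Partial digits right→left: 0 4 2 0 9 7 5 3 7 2 0 6 6 9
Double every second digit counting from the check-digit position (so the 1st, 3rd, 5th, ... of the partial from the right).
  doubled (with −9 where >9): 0 4 9 1 5 0 3 → sum 22
  kept as-is: 4 0 7 3 2 6 9 → sum 31
Total = 22 + 31 = 53.
Check digit = (10 − (53 mod 10)) mod 10 = 7.

7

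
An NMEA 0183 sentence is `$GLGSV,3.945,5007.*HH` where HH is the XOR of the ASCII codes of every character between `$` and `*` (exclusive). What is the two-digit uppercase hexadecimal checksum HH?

40

XOR the ASCII codes of the payload characters:
  'G' = 0x47 → acc = 0x47
  'L' = 0x4C → acc = 0x0B
  'G' = 0x47 → acc = 0x4C
  'S' = 0x53 → acc = 0x1F
  'V' = 0x56 → acc = 0x49
  ',' = 0x2C → acc = 0x65
  '3' = 0x33 → acc = 0x56
  '.' = 0x2E → acc = 0x78
  '9' = 0x39 → acc = 0x41
  '4' = 0x34 → acc = 0x75
  '5' = 0x35 → acc = 0x40
  ',' = 0x2C → acc = 0x6C
  '5' = 0x35 → acc = 0x59
  '0' = 0x30 → acc = 0x69
  '0' = 0x30 → acc = 0x59
  '7' = 0x37 → acc = 0x6E
  '.' = 0x2E → acc = 0x40
Checksum = 0x40.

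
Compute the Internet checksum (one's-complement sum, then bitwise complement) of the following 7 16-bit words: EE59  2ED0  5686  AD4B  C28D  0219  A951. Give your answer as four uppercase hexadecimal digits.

One's-complement addition (fold any carry out of bit 15 back into bit 0):
  0xEE59 + 0x2ED0 = 0x11D29 → wrap carry → 0x1D2A
  0x1D2A + 0x5686 = 0x073B0
  0x73B0 + 0xAD4B = 0x120FB → wrap carry → 0x20FC
  0x20FC + 0xC28D = 0x0E389
  0xE389 + 0x0219 = 0x0E5A2
  0xE5A2 + 0xA951 = 0x18EF3 → wrap carry → 0x8EF4
One's-complement sum = 0x8EF4.
Checksum = ~0x8EF4 & 0xFFFF = 0x710B.

710B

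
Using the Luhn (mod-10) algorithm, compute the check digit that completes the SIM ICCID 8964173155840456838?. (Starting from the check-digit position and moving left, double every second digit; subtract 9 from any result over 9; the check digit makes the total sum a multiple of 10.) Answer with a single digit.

Partial digits right→left: 8 3 8 6 5 4 0 4 8 5 5 1 3 7 1 4 6 9 8
Double every second digit counting from the check-digit position (so the 1st, 3rd, 5th, ... of the partial from the right).
  doubled (with −9 where >9): 7 7 1 0 7 1 6 2 3 7 → sum 41
  kept as-is: 3 6 4 4 5 1 7 4 9 → sum 43
Total = 41 + 43 = 84.
Check digit = (10 − (84 mod 10)) mod 10 = 6.

6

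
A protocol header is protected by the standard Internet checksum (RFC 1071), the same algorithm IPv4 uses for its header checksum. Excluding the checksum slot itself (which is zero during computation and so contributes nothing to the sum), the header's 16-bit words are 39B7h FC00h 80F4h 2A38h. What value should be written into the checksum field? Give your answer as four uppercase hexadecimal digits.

1F1B

One's-complement addition (fold any carry out of bit 15 back into bit 0):
  0x39B7 + 0xFC00 = 0x135B7 → wrap carry → 0x35B8
  0x35B8 + 0x80F4 = 0x0B6AC
  0xB6AC + 0x2A38 = 0x0E0E4
One's-complement sum = 0xE0E4.
Checksum = ~0xE0E4 & 0xFFFF = 0x1F1B.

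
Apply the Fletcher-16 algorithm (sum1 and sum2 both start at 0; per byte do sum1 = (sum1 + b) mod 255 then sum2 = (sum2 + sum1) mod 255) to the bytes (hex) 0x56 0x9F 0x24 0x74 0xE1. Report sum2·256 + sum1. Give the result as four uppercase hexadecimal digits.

6570

Running sums (mod 255):
  after byte 0 (0x56): sum1=86, sum2=86
  after byte 1 (0x9F): sum1=245, sum2=76
  after byte 2 (0x24): sum1=26, sum2=102
  after byte 3 (0x74): sum1=142, sum2=244
  after byte 4 (0xE1): sum1=112, sum2=101
Checksum = sum2·256 + sum1 = 101·256 + 112 = 25968 = 0x6570.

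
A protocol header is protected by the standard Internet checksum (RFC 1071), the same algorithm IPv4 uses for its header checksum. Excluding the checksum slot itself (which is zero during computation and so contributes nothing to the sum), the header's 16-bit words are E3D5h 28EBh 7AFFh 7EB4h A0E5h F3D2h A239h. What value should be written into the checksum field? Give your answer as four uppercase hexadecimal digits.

One's-complement addition (fold any carry out of bit 15 back into bit 0):
  0xE3D5 + 0x28EB = 0x10CC0 → wrap carry → 0x0CC1
  0x0CC1 + 0x7AFF = 0x087C0
  0x87C0 + 0x7EB4 = 0x10674 → wrap carry → 0x0675
  0x0675 + 0xA0E5 = 0x0A75A
  0xA75A + 0xF3D2 = 0x19B2C → wrap carry → 0x9B2D
  0x9B2D + 0xA239 = 0x13D66 → wrap carry → 0x3D67
One's-complement sum = 0x3D67.
Checksum = ~0x3D67 & 0xFFFF = 0xC298.

C298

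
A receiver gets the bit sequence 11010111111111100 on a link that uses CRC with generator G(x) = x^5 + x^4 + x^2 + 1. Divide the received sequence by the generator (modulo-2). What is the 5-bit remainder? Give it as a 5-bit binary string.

Modulo-2 division of 11010111111111100 by 110101:
  pos 0: 110101 XOR 110101 = 000000
  pos 6: 111111 XOR 110101 = 001010
  pos 8: 101011 XOR 110101 = 011110
  pos 9: 111101 XOR 110101 = 001000
  pos 11: 100000 XOR 110101 = 010101
Remainder = 10101 (nonzero — an error is detected).

10101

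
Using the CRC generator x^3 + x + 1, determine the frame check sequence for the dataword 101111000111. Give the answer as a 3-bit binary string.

Append 3 zeros: 101111000111000. Divide by 1011 (XOR where the leading bit is 1):
  pos 0: 1011 XOR 1011 = 0000
  pos 4: 1100 XOR 1011 = 0111
  pos 5: 1110 XOR 1011 = 0101
  pos 6: 1011 XOR 1011 = 0000
  pos 10: 1100 XOR 1011 = 0111
  pos 11: 1110 XOR 1011 = 0101
Remainder (last 3 bits) = 101. This is the CRC / FCS.

101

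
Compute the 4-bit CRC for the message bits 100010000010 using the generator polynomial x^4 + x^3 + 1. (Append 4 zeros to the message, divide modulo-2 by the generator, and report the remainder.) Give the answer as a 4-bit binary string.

0111

Append 4 zeros: 1000100000100000. Divide by 11001 (XOR where the leading bit is 1):
  pos 0: 10001 XOR 11001 = 01000
  pos 1: 10000 XOR 11001 = 01001
  pos 2: 10010 XOR 11001 = 01011
  pos 3: 10110 XOR 11001 = 01111
  pos 4: 11110 XOR 11001 = 00111
  pos 6: 11101 XOR 11001 = 00100
  pos 8: 10000 XOR 11001 = 01001
  pos 9: 10010 XOR 11001 = 01011
  pos 10: 10110 XOR 11001 = 01111
  pos 11: 11110 XOR 11001 = 00111
Remainder (last 4 bits) = 0111. This is the CRC / FCS.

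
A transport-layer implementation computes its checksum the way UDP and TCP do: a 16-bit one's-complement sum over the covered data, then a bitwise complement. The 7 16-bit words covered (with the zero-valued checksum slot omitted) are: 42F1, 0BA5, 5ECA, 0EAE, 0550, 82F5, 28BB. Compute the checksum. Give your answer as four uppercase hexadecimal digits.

92F0

One's-complement addition (fold any carry out of bit 15 back into bit 0):
  0x42F1 + 0x0BA5 = 0x04E96
  0x4E96 + 0x5ECA = 0x0AD60
  0xAD60 + 0x0EAE = 0x0BC0E
  0xBC0E + 0x0550 = 0x0C15E
  0xC15E + 0x82F5 = 0x14453 → wrap carry → 0x4454
  0x4454 + 0x28BB = 0x06D0F
One's-complement sum = 0x6D0F.
Checksum = ~0x6D0F & 0xFFFF = 0x92F0.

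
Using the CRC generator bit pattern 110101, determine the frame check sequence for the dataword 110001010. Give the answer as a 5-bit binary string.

Append 5 zeros: 11000101000000. Divide by 110101 (XOR where the leading bit is 1):
  pos 0: 110001 XOR 110101 = 000100
  pos 3: 100010 XOR 110101 = 010111
  pos 4: 101110 XOR 110101 = 011011
  pos 5: 110110 XOR 110101 = 000011
Remainder (last 5 bits) = 11000. This is the CRC / FCS.

11000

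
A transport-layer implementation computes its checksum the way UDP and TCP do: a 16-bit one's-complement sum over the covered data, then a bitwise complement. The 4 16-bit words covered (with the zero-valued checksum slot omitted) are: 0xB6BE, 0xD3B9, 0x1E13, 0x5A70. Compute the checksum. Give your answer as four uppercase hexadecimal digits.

One's-complement addition (fold any carry out of bit 15 back into bit 0):
  0xB6BE + 0xD3B9 = 0x18A77 → wrap carry → 0x8A78
  0x8A78 + 0x1E13 = 0x0A88B
  0xA88B + 0x5A70 = 0x102FB → wrap carry → 0x02FC
One's-complement sum = 0x02FC.
Checksum = ~0x02FC & 0xFFFF = 0xFD03.

FD03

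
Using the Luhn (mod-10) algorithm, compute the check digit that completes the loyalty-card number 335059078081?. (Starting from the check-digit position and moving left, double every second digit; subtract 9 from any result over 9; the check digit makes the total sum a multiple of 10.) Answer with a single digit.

Partial digits right→left: 1 8 0 8 7 0 9 5 0 5 3 3
Double every second digit counting from the check-digit position (so the 1st, 3rd, 5th, ... of the partial from the right).
  doubled (with −9 where >9): 2 0 5 9 0 6 → sum 22
  kept as-is: 8 8 0 5 5 3 → sum 29
Total = 22 + 29 = 51.
Check digit = (10 − (51 mod 10)) mod 10 = 9.

9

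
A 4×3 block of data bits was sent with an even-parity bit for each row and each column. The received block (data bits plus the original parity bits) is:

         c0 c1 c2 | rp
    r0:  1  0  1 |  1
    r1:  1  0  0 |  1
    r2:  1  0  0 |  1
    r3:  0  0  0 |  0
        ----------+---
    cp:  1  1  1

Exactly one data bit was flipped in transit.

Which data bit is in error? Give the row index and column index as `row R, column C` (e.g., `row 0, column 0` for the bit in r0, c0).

row 0, column 1

Recompute each row's even parity and compare to rp:
  r0: data parity 0, sent rp 1 → mismatch
  r1: data parity 1, sent rp 1 → ok
  r2: data parity 1, sent rp 1 → ok
  r3: data parity 0, sent rp 0 → ok
Recompute each column's even parity and compare to cp:
  c0: data parity 1, sent cp 1 → ok
  c1: data parity 0, sent cp 1 → mismatch
  c2: data parity 1, sent cp 1 → ok
Exactly one row (r0) and one column (c1) fail → the flipped bit is at their intersection.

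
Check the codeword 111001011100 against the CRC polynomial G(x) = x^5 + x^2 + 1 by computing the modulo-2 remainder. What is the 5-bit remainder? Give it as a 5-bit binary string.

Modulo-2 division of 111001011100 by 100101:
  pos 0: 111001 XOR 100101 = 011100
  pos 1: 111000 XOR 100101 = 011101
  pos 2: 111011 XOR 100101 = 011110
  pos 3: 111101 XOR 100101 = 011000
  pos 4: 110001 XOR 100101 = 010100
  pos 5: 101000 XOR 100101 = 001101
Remainder = 11010 (nonzero — an error is detected).

11010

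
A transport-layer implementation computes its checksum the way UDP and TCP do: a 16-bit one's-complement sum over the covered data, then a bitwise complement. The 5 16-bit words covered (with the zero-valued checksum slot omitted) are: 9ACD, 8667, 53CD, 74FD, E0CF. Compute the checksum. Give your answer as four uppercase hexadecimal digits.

3530

One's-complement addition (fold any carry out of bit 15 back into bit 0):
  0x9ACD + 0x8667 = 0x12134 → wrap carry → 0x2135
  0x2135 + 0x53CD = 0x07502
  0x7502 + 0x74FD = 0x0E9FF
  0xE9FF + 0xE0CF = 0x1CACE → wrap carry → 0xCACF
One's-complement sum = 0xCACF.
Checksum = ~0xCACF & 0xFFFF = 0x3530.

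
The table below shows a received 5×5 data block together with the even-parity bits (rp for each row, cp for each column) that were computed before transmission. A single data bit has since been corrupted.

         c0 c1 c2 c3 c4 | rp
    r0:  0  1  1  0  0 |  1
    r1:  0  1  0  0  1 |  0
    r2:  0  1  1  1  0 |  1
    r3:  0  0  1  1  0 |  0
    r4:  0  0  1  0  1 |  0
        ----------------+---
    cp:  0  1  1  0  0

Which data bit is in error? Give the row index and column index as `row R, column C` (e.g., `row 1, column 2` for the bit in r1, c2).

row 0, column 2

Recompute each row's even parity and compare to rp:
  r0: data parity 0, sent rp 1 → mismatch
  r1: data parity 0, sent rp 0 → ok
  r2: data parity 1, sent rp 1 → ok
  r3: data parity 0, sent rp 0 → ok
  r4: data parity 0, sent rp 0 → ok
Recompute each column's even parity and compare to cp:
  c0: data parity 0, sent cp 0 → ok
  c1: data parity 1, sent cp 1 → ok
  c2: data parity 0, sent cp 1 → mismatch
  c3: data parity 0, sent cp 0 → ok
  c4: data parity 0, sent cp 0 → ok
Exactly one row (r0) and one column (c2) fail → the flipped bit is at their intersection.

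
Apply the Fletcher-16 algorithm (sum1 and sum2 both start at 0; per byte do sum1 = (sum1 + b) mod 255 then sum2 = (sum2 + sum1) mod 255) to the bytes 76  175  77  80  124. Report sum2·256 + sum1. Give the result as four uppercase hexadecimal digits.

Running sums (mod 255):
  after byte 0 (76): sum1=76, sum2=76
  after byte 1 (175): sum1=251, sum2=72
  after byte 2 (77): sum1=73, sum2=145
  after byte 3 (80): sum1=153, sum2=43
  after byte 4 (124): sum1=22, sum2=65
Checksum = sum2·256 + sum1 = 65·256 + 22 = 16662 = 0x4116.

4116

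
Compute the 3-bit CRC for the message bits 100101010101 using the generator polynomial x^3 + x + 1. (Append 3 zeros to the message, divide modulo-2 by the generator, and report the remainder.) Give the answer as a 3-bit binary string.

110

Append 3 zeros: 100101010101000. Divide by 1011 (XOR where the leading bit is 1):
  pos 0: 1001 XOR 1011 = 0010
  pos 2: 1001 XOR 1011 = 0010
  pos 4: 1001 XOR 1011 = 0010
  pos 6: 1001 XOR 1011 = 0010
  pos 8: 1001 XOR 1011 = 0010
  pos 10: 1000 XOR 1011 = 0011
Remainder (last 3 bits) = 110. This is the CRC / FCS.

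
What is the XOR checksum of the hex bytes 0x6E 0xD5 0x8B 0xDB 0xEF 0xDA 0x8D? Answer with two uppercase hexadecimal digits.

XOR the bytes together:
  start with 0x6E
  0x6E ⊕ 0xD5 = 0xBB
  0xBB ⊕ 0x8B = 0x30
  0x30 ⊕ 0xDB = 0xEB
  0xEB ⊕ 0xEF = 0x04
  0x04 ⊕ 0xDA = 0xDE
  0xDE ⊕ 0x8D = 0x53

53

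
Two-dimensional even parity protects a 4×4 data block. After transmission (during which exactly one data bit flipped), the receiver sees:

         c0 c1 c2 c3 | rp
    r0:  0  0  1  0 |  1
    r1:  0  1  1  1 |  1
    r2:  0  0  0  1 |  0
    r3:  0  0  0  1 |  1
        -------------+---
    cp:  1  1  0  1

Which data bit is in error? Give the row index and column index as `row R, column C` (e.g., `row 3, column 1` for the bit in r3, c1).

Recompute each row's even parity and compare to rp:
  r0: data parity 1, sent rp 1 → ok
  r1: data parity 1, sent rp 1 → ok
  r2: data parity 1, sent rp 0 → mismatch
  r3: data parity 1, sent rp 1 → ok
Recompute each column's even parity and compare to cp:
  c0: data parity 0, sent cp 1 → mismatch
  c1: data parity 1, sent cp 1 → ok
  c2: data parity 0, sent cp 0 → ok
  c3: data parity 1, sent cp 1 → ok
Exactly one row (r2) and one column (c0) fail → the flipped bit is at their intersection.

row 2, column 0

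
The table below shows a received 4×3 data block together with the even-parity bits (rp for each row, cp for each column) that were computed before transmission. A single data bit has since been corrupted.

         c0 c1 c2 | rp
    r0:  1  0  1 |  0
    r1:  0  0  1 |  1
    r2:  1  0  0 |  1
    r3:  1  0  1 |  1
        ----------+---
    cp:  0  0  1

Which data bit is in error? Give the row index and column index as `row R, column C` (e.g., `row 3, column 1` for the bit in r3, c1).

row 3, column 0

Recompute each row's even parity and compare to rp:
  r0: data parity 0, sent rp 0 → ok
  r1: data parity 1, sent rp 1 → ok
  r2: data parity 1, sent rp 1 → ok
  r3: data parity 0, sent rp 1 → mismatch
Recompute each column's even parity and compare to cp:
  c0: data parity 1, sent cp 0 → mismatch
  c1: data parity 0, sent cp 0 → ok
  c2: data parity 1, sent cp 1 → ok
Exactly one row (r3) and one column (c0) fail → the flipped bit is at their intersection.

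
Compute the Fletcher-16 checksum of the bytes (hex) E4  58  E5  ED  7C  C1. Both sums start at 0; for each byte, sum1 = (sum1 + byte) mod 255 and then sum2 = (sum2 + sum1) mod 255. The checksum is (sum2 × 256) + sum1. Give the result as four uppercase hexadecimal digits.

334F

Running sums (mod 255):
  after byte 0 (E4): sum1=228, sum2=228
  after byte 1 (58): sum1=61, sum2=34
  after byte 2 (E5): sum1=35, sum2=69
  after byte 3 (ED): sum1=17, sum2=86
  after byte 4 (7C): sum1=141, sum2=227
  after byte 5 (C1): sum1=79, sum2=51
Checksum = sum2·256 + sum1 = 51·256 + 79 = 13135 = 0x334F.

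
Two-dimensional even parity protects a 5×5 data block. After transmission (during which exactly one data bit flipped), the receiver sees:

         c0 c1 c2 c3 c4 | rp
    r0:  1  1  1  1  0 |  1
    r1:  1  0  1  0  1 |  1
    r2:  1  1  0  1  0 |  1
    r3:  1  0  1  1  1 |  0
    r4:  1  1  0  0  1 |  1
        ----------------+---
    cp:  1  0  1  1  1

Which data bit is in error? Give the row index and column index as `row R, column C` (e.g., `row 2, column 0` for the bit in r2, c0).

row 0, column 1

Recompute each row's even parity and compare to rp:
  r0: data parity 0, sent rp 1 → mismatch
  r1: data parity 1, sent rp 1 → ok
  r2: data parity 1, sent rp 1 → ok
  r3: data parity 0, sent rp 0 → ok
  r4: data parity 1, sent rp 1 → ok
Recompute each column's even parity and compare to cp:
  c0: data parity 1, sent cp 1 → ok
  c1: data parity 1, sent cp 0 → mismatch
  c2: data parity 1, sent cp 1 → ok
  c3: data parity 1, sent cp 1 → ok
  c4: data parity 1, sent cp 1 → ok
Exactly one row (r0) and one column (c1) fail → the flipped bit is at their intersection.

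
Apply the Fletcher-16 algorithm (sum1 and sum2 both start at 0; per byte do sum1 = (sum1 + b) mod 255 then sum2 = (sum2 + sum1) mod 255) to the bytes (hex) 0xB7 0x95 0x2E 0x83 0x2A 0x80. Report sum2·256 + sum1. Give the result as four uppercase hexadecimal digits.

52A9

Running sums (mod 255):
  after byte 0 (0xB7): sum1=183, sum2=183
  after byte 1 (0x95): sum1=77, sum2=5
  after byte 2 (0x2E): sum1=123, sum2=128
  after byte 3 (0x83): sum1=254, sum2=127
  after byte 4 (0x2A): sum1=41, sum2=168
  after byte 5 (0x80): sum1=169, sum2=82
Checksum = sum2·256 + sum1 = 82·256 + 169 = 21161 = 0x52A9.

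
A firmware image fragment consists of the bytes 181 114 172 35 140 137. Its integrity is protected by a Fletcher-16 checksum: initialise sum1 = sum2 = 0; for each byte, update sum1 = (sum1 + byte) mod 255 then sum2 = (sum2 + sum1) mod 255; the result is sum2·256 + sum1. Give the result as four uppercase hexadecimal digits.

3D0E

Running sums (mod 255):
  after byte 0 (181): sum1=181, sum2=181
  after byte 1 (114): sum1=40, sum2=221
  after byte 2 (172): sum1=212, sum2=178
  after byte 3 (35): sum1=247, sum2=170
  after byte 4 (140): sum1=132, sum2=47
  after byte 5 (137): sum1=14, sum2=61
Checksum = sum2·256 + sum1 = 61·256 + 14 = 15630 = 0x3D0E.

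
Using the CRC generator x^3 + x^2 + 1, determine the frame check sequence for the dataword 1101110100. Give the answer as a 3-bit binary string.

Append 3 zeros: 1101110100000. Divide by 1101 (XOR where the leading bit is 1):
  pos 0: 1101 XOR 1101 = 0000
  pos 4: 1101 XOR 1101 = 0000
Remainder (last 3 bits) = 000. This is the CRC / FCS.

000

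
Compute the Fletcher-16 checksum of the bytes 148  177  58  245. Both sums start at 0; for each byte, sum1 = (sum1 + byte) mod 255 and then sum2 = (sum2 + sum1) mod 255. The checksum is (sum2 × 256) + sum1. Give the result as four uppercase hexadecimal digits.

Running sums (mod 255):
  after byte 0 (148): sum1=148, sum2=148
  after byte 1 (177): sum1=70, sum2=218
  after byte 2 (58): sum1=128, sum2=91
  after byte 3 (245): sum1=118, sum2=209
Checksum = sum2·256 + sum1 = 209·256 + 118 = 53622 = 0xD176.

D176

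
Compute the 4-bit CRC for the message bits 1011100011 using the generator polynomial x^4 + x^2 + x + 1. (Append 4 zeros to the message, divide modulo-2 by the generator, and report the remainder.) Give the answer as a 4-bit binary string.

1001

Append 4 zeros: 10111000110000. Divide by 10111 (XOR where the leading bit is 1):
  pos 0: 10111 XOR 10111 = 00000
  pos 8: 11000 XOR 10111 = 01111
  pos 9: 11110 XOR 10111 = 01001
Remainder (last 4 bits) = 1001. This is the CRC / FCS.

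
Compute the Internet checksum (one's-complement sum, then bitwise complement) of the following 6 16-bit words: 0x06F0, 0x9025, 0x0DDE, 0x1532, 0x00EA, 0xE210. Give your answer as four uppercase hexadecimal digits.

62DF

One's-complement addition (fold any carry out of bit 15 back into bit 0):
  0x06F0 + 0x9025 = 0x09715
  0x9715 + 0x0DDE = 0x0A4F3
  0xA4F3 + 0x1532 = 0x0BA25
  0xBA25 + 0x00EA = 0x0BB0F
  0xBB0F + 0xE210 = 0x19D1F → wrap carry → 0x9D20
One's-complement sum = 0x9D20.
Checksum = ~0x9D20 & 0xFFFF = 0x62DF.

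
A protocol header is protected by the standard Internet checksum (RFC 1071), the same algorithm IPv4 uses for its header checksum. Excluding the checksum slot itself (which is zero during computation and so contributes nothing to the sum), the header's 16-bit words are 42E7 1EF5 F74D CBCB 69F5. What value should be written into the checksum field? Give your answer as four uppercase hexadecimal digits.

One's-complement addition (fold any carry out of bit 15 back into bit 0):
  0x42E7 + 0x1EF5 = 0x061DC
  0x61DC + 0xF74D = 0x15929 → wrap carry → 0x592A
  0x592A + 0xCBCB = 0x124F5 → wrap carry → 0x24F6
  0x24F6 + 0x69F5 = 0x08EEB
One's-complement sum = 0x8EEB.
Checksum = ~0x8EEB & 0xFFFF = 0x7114.

7114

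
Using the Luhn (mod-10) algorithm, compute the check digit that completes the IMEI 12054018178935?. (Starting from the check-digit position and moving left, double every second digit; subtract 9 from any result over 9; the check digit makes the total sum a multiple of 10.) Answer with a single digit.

Partial digits right→left: 5 3 9 8 7 1 8 1 0 4 5 0 2 1
Double every second digit counting from the check-digit position (so the 1st, 3rd, 5th, ... of the partial from the right).
  doubled (with −9 where >9): 1 9 5 7 0 1 4 → sum 27
  kept as-is: 3 8 1 1 4 0 1 → sum 18
Total = 27 + 18 = 45.
Check digit = (10 − (45 mod 10)) mod 10 = 5.

5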